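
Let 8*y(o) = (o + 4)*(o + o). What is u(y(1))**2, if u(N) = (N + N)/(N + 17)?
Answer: 100/5329 ≈ 0.018765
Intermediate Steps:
y(o) = o*(4 + o)/4 (y(o) = ((o + 4)*(o + o))/8 = ((4 + o)*(2*o))/8 = (2*o*(4 + o))/8 = o*(4 + o)/4)
u(N) = 2*N/(17 + N) (u(N) = (2*N)/(17 + N) = 2*N/(17 + N))
u(y(1))**2 = (2*((1/4)*1*(4 + 1))/(17 + (1/4)*1*(4 + 1)))**2 = (2*((1/4)*1*5)/(17 + (1/4)*1*5))**2 = (2*(5/4)/(17 + 5/4))**2 = (2*(5/4)/(73/4))**2 = (2*(5/4)*(4/73))**2 = (10/73)**2 = 100/5329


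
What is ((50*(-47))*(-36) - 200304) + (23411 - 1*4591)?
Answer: -96884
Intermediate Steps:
((50*(-47))*(-36) - 200304) + (23411 - 1*4591) = (-2350*(-36) - 200304) + (23411 - 4591) = (84600 - 200304) + 18820 = -115704 + 18820 = -96884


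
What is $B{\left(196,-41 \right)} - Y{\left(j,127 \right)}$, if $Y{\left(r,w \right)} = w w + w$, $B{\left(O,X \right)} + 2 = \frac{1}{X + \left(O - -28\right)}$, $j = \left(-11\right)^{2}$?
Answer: $- \frac{2975213}{183} \approx -16258.0$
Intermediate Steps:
$j = 121$
$B{\left(O,X \right)} = -2 + \frac{1}{28 + O + X}$ ($B{\left(O,X \right)} = -2 + \frac{1}{X + \left(O - -28\right)} = -2 + \frac{1}{X + \left(O + 28\right)} = -2 + \frac{1}{X + \left(28 + O\right)} = -2 + \frac{1}{28 + O + X}$)
$Y{\left(r,w \right)} = w + w^{2}$ ($Y{\left(r,w \right)} = w^{2} + w = w + w^{2}$)
$B{\left(196,-41 \right)} - Y{\left(j,127 \right)} = \frac{-55 - 392 - -82}{28 + 196 - 41} - 127 \left(1 + 127\right) = \frac{-55 - 392 + 82}{183} - 127 \cdot 128 = \frac{1}{183} \left(-365\right) - 16256 = - \frac{365}{183} - 16256 = - \frac{2975213}{183}$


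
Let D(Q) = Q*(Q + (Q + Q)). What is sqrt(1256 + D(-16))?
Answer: 2*sqrt(506) ≈ 44.989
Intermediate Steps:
D(Q) = 3*Q**2 (D(Q) = Q*(Q + 2*Q) = Q*(3*Q) = 3*Q**2)
sqrt(1256 + D(-16)) = sqrt(1256 + 3*(-16)**2) = sqrt(1256 + 3*256) = sqrt(1256 + 768) = sqrt(2024) = 2*sqrt(506)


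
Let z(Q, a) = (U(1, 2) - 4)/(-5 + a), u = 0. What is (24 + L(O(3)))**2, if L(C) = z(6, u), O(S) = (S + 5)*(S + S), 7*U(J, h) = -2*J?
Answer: 30276/49 ≈ 617.88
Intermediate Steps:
U(J, h) = -2*J/7 (U(J, h) = (-2*J)/7 = -2*J/7)
O(S) = 2*S*(5 + S) (O(S) = (5 + S)*(2*S) = 2*S*(5 + S))
z(Q, a) = -30/(7*(-5 + a)) (z(Q, a) = (-2/7*1 - 4)/(-5 + a) = (-2/7 - 4)/(-5 + a) = -30/(7*(-5 + a)))
L(C) = 6/7 (L(C) = -30/(-35 + 7*0) = -30/(-35 + 0) = -30/(-35) = -30*(-1/35) = 6/7)
(24 + L(O(3)))**2 = (24 + 6/7)**2 = (174/7)**2 = 30276/49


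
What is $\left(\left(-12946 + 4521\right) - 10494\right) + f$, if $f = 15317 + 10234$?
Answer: $6632$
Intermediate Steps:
$f = 25551$
$\left(\left(-12946 + 4521\right) - 10494\right) + f = \left(\left(-12946 + 4521\right) - 10494\right) + 25551 = \left(-8425 - 10494\right) + 25551 = -18919 + 25551 = 6632$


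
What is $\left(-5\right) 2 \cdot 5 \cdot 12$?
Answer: $-600$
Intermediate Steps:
$\left(-5\right) 2 \cdot 5 \cdot 12 = \left(-10\right) 5 \cdot 12 = \left(-50\right) 12 = -600$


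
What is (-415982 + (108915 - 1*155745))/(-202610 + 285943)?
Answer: -462812/83333 ≈ -5.5538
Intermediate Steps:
(-415982 + (108915 - 1*155745))/(-202610 + 285943) = (-415982 + (108915 - 155745))/83333 = (-415982 - 46830)*(1/83333) = -462812*1/83333 = -462812/83333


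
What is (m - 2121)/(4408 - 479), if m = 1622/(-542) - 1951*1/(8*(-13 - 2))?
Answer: -68543519/127771080 ≈ -0.53646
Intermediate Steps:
m = 431401/32520 (m = 1622*(-1/542) - 1951/(8*(-15)) = -811/271 - 1951/(-120) = -811/271 - 1951*(-1/120) = -811/271 + 1951/120 = 431401/32520 ≈ 13.266)
(m - 2121)/(4408 - 479) = (431401/32520 - 2121)/(4408 - 479) = -68543519/32520/3929 = -68543519/32520*1/3929 = -68543519/127771080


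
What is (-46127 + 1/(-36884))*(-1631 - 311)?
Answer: 1652009169199/18442 ≈ 8.9579e+7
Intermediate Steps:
(-46127 + 1/(-36884))*(-1631 - 311) = (-46127 - 1/36884)*(-1942) = -1701348269/36884*(-1942) = 1652009169199/18442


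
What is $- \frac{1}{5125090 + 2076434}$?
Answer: $- \frac{1}{7201524} \approx -1.3886 \cdot 10^{-7}$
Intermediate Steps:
$- \frac{1}{5125090 + 2076434} = - \frac{1}{7201524}$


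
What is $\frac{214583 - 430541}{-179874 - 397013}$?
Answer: $\frac{215958}{576887} \approx 0.37435$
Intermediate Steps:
$\frac{214583 - 430541}{-179874 - 397013} = - \frac{215958}{-576887} = \left(-215958\right) \left(- \frac{1}{576887}\right) = \frac{215958}{576887}$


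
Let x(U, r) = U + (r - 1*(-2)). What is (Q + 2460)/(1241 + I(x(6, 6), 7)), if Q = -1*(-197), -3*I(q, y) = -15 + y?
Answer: 7971/3731 ≈ 2.1364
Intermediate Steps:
x(U, r) = 2 + U + r (x(U, r) = U + (r + 2) = U + (2 + r) = 2 + U + r)
I(q, y) = 5 - y/3 (I(q, y) = -(-15 + y)/3 = 5 - y/3)
Q = 197
(Q + 2460)/(1241 + I(x(6, 6), 7)) = (197 + 2460)/(1241 + (5 - ⅓*7)) = 2657/(1241 + (5 - 7/3)) = 2657/(1241 + 8/3) = 2657/(3731/3) = 2657*(3/3731) = 7971/3731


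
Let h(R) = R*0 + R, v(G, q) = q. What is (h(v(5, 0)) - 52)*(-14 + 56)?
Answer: -2184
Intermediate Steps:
h(R) = R (h(R) = 0 + R = R)
(h(v(5, 0)) - 52)*(-14 + 56) = (0 - 52)*(-14 + 56) = -52*42 = -2184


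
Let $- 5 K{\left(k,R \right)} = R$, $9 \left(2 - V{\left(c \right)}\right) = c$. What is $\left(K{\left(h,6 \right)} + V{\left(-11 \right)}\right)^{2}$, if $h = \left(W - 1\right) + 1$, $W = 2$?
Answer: $\frac{8281}{2025} \approx 4.0894$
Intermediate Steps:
$V{\left(c \right)} = 2 - \frac{c}{9}$
$h = 2$ ($h = \left(2 - 1\right) + 1 = 1 + 1 = 2$)
$K{\left(k,R \right)} = - \frac{R}{5}$
$\left(K{\left(h,6 \right)} + V{\left(-11 \right)}\right)^{2} = \left(\left(- \frac{1}{5}\right) 6 + \left(2 - - \frac{11}{9}\right)\right)^{2} = \left(- \frac{6}{5} + \left(2 + \frac{11}{9}\right)\right)^{2} = \left(- \frac{6}{5} + \frac{29}{9}\right)^{2} = \left(\frac{91}{45}\right)^{2} = \frac{8281}{2025}$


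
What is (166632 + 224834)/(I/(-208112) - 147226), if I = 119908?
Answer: -20367193048/7659904305 ≈ -2.6589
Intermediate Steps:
(166632 + 224834)/(I/(-208112) - 147226) = (166632 + 224834)/(119908/(-208112) - 147226) = 391466/(119908*(-1/208112) - 147226) = 391466/(-29977/52028 - 147226) = 391466/(-7659904305/52028) = 391466*(-52028/7659904305) = -20367193048/7659904305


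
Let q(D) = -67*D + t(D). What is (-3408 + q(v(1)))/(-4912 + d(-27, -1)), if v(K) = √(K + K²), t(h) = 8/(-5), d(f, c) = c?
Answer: 17048/24565 + 67*√2/4913 ≈ 0.71328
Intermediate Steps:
t(h) = -8/5 (t(h) = 8*(-⅕) = -8/5)
q(D) = -8/5 - 67*D (q(D) = -67*D - 8/5 = -8/5 - 67*D)
(-3408 + q(v(1)))/(-4912 + d(-27, -1)) = (-3408 + (-8/5 - 67*√(1 + 1)))/(-4912 - 1) = (-3408 + (-8/5 - 67*√2))/(-4913) = (-3408 + (-8/5 - 67*√2))*(-1/4913) = (-17048/5 - 67*√2)*(-1/4913) = 17048/24565 + 67*√2/4913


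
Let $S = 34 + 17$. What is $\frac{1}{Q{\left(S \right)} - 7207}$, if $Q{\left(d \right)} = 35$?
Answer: $- \frac{1}{7172} \approx -0.00013943$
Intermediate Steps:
$S = 51$
$\frac{1}{Q{\left(S \right)} - 7207} = \frac{1}{35 - 7207} = \frac{1}{-7172} = - \frac{1}{7172}$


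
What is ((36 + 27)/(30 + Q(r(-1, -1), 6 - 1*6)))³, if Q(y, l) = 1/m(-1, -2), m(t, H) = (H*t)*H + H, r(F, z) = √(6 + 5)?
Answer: 54010152/5735339 ≈ 9.4171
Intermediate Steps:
r(F, z) = √11
m(t, H) = H + t*H² (m(t, H) = t*H² + H = H + t*H²)
Q(y, l) = -⅙ (Q(y, l) = 1/(-2*(1 - 2*(-1))) = 1/(-2*(1 + 2)) = 1/(-2*3) = 1/(-6) = -⅙)
((36 + 27)/(30 + Q(r(-1, -1), 6 - 1*6)))³ = ((36 + 27)/(30 - ⅙))³ = (63/(179/6))³ = (63*(6/179))³ = (378/179)³ = 54010152/5735339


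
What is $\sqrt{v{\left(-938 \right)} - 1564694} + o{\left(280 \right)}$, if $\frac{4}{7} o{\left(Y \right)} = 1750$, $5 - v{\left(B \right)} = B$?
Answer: $\frac{6125}{2} + i \sqrt{1563751} \approx 3062.5 + 1250.5 i$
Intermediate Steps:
$v{\left(B \right)} = 5 - B$
$o{\left(Y \right)} = \frac{6125}{2}$ ($o{\left(Y \right)} = \frac{7}{4} \cdot 1750 = \frac{6125}{2}$)
$\sqrt{v{\left(-938 \right)} - 1564694} + o{\left(280 \right)} = \sqrt{\left(5 - -938\right) - 1564694} + \frac{6125}{2} = \sqrt{\left(5 + 938\right) - 1564694} + \frac{6125}{2} = \sqrt{943 - 1564694} + \frac{6125}{2} = \sqrt{-1563751} + \frac{6125}{2} = i \sqrt{1563751} + \frac{6125}{2} = \frac{6125}{2} + i \sqrt{1563751}$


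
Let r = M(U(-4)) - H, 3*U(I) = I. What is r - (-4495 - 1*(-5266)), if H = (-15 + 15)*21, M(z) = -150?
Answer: -921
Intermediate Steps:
U(I) = I/3
H = 0 (H = 0*21 = 0)
r = -150 (r = -150 - 1*0 = -150 + 0 = -150)
r - (-4495 - 1*(-5266)) = -150 - (-4495 - 1*(-5266)) = -150 - (-4495 + 5266) = -150 - 1*771 = -150 - 771 = -921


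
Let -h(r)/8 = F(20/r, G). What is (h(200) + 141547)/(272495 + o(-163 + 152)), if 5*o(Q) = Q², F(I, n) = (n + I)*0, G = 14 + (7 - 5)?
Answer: 707735/1362596 ≈ 0.51940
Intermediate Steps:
G = 16 (G = 14 + 2 = 16)
F(I, n) = 0 (F(I, n) = (I + n)*0 = 0)
h(r) = 0 (h(r) = -8*0 = 0)
o(Q) = Q²/5
(h(200) + 141547)/(272495 + o(-163 + 152)) = (0 + 141547)/(272495 + (-163 + 152)²/5) = 141547/(272495 + (⅕)*(-11)²) = 141547/(272495 + (⅕)*121) = 141547/(272495 + 121/5) = 141547/(1362596/5) = 141547*(5/1362596) = 707735/1362596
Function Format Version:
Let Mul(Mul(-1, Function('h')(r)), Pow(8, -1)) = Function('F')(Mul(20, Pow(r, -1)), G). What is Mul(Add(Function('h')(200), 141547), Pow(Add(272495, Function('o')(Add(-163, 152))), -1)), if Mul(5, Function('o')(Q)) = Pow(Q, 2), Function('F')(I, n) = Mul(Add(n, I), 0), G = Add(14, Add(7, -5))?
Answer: Rational(707735, 1362596) ≈ 0.51940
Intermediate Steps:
G = 16 (G = Add(14, 2) = 16)
Function('F')(I, n) = 0 (Function('F')(I, n) = Mul(Add(I, n), 0) = 0)
Function('h')(r) = 0 (Function('h')(r) = Mul(-8, 0) = 0)
Function('o')(Q) = Mul(Rational(1, 5), Pow(Q, 2))
Mul(Add(Function('h')(200), 141547), Pow(Add(272495, Function('o')(Add(-163, 152))), -1)) = Mul(Add(0, 141547), Pow(Add(272495, Mul(Rational(1, 5), Pow(Add(-163, 152), 2))), -1)) = Mul(141547, Pow(Add(272495, Mul(Rational(1, 5), Pow(-11, 2))), -1)) = Mul(141547, Pow(Add(272495, Mul(Rational(1, 5), 121)), -1)) = Mul(141547, Pow(Add(272495, Rational(121, 5)), -1)) = Mul(141547, Pow(Rational(1362596, 5), -1)) = Mul(141547, Rational(5, 1362596)) = Rational(707735, 1362596)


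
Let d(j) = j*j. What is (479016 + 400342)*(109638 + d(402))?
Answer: 238518822636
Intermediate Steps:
d(j) = j**2
(479016 + 400342)*(109638 + d(402)) = (479016 + 400342)*(109638 + 402**2) = 879358*(109638 + 161604) = 879358*271242 = 238518822636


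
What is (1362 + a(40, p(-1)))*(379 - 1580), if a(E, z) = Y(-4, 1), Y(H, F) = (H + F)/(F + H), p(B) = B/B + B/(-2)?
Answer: -1636963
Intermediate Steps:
p(B) = 1 - B/2 (p(B) = 1 + B*(-½) = 1 - B/2)
Y(H, F) = 1 (Y(H, F) = (F + H)/(F + H) = 1)
a(E, z) = 1
(1362 + a(40, p(-1)))*(379 - 1580) = (1362 + 1)*(379 - 1580) = 1363*(-1201) = -1636963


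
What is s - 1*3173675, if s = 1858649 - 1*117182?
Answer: -1432208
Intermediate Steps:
s = 1741467 (s = 1858649 - 117182 = 1741467)
s - 1*3173675 = 1741467 - 1*3173675 = 1741467 - 3173675 = -1432208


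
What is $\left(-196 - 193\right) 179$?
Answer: $-69631$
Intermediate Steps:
$\left(-196 - 193\right) 179 = \left(-389\right) 179 = -69631$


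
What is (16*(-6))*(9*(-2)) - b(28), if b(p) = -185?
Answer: 1913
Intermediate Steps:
(16*(-6))*(9*(-2)) - b(28) = (16*(-6))*(9*(-2)) - 1*(-185) = -96*(-18) + 185 = 1728 + 185 = 1913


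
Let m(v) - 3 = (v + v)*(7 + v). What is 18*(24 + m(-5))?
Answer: 126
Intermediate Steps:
m(v) = 3 + 2*v*(7 + v) (m(v) = 3 + (v + v)*(7 + v) = 3 + (2*v)*(7 + v) = 3 + 2*v*(7 + v))
18*(24 + m(-5)) = 18*(24 + (3 + 2*(-5)² + 14*(-5))) = 18*(24 + (3 + 2*25 - 70)) = 18*(24 + (3 + 50 - 70)) = 18*(24 - 17) = 18*7 = 126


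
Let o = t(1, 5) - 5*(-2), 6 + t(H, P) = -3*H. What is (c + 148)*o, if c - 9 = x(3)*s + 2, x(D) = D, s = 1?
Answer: 162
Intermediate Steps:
c = 14 (c = 9 + (3*1 + 2) = 9 + (3 + 2) = 9 + 5 = 14)
t(H, P) = -6 - 3*H
o = 1 (o = (-6 - 3*1) - 5*(-2) = (-6 - 3) + 10 = -9 + 10 = 1)
(c + 148)*o = (14 + 148)*1 = 162*1 = 162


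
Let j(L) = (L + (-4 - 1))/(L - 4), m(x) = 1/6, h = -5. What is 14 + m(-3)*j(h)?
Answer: 383/27 ≈ 14.185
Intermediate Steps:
m(x) = 1/6
j(L) = (-5 + L)/(-4 + L) (j(L) = (L - 5)/(-4 + L) = (-5 + L)/(-4 + L))
14 + m(-3)*j(h) = 14 + ((-5 - 5)/(-4 - 5))/6 = 14 + (-10/(-9))/6 = 14 + (-1/9*(-10))/6 = 14 + (1/6)*(10/9) = 14 + 5/27 = 383/27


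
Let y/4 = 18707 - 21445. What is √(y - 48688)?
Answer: 2*I*√14910 ≈ 244.21*I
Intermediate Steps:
y = -10952 (y = 4*(18707 - 21445) = 4*(-2738) = -10952)
√(y - 48688) = √(-10952 - 48688) = √(-59640) = 2*I*√14910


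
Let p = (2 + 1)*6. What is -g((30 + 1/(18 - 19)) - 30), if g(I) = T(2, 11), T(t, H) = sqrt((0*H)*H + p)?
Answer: -3*sqrt(2) ≈ -4.2426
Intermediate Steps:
p = 18 (p = 3*6 = 18)
T(t, H) = 3*sqrt(2) (T(t, H) = sqrt((0*H)*H + 18) = sqrt(0*H + 18) = sqrt(0 + 18) = sqrt(18) = 3*sqrt(2))
g(I) = 3*sqrt(2)
-g((30 + 1/(18 - 19)) - 30) = -3*sqrt(2)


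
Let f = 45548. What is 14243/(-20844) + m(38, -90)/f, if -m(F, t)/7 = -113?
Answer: -204745/307449 ≈ -0.66595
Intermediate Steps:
m(F, t) = 791 (m(F, t) = -7*(-113) = 791)
14243/(-20844) + m(38, -90)/f = 14243/(-20844) + 791/45548 = 14243*(-1/20844) + 791*(1/45548) = -14243/20844 + 791/45548 = -204745/307449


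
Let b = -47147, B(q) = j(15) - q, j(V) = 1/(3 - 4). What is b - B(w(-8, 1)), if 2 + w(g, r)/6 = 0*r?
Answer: -47158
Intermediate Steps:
w(g, r) = -12 (w(g, r) = -12 + 6*(0*r) = -12 + 6*0 = -12 + 0 = -12)
j(V) = -1 (j(V) = 1/(-1) = -1)
B(q) = -1 - q
b - B(w(-8, 1)) = -47147 - (-1 - 1*(-12)) = -47147 - (-1 + 12) = -47147 - 1*11 = -47147 - 11 = -47158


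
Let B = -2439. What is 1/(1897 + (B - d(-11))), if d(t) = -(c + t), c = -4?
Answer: -1/557 ≈ -0.0017953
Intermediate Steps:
d(t) = 4 - t (d(t) = -(-4 + t) = 4 - t)
1/(1897 + (B - d(-11))) = 1/(1897 + (-2439 - (4 - 1*(-11)))) = 1/(1897 + (-2439 - (4 + 11))) = 1/(1897 + (-2439 - 1*15)) = 1/(1897 + (-2439 - 15)) = 1/(1897 - 2454) = 1/(-557) = -1/557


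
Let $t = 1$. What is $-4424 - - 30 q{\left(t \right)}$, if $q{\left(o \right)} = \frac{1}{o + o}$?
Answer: $-4409$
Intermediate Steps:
$q{\left(o \right)} = \frac{1}{2 o}$
$-4424 - - 30 q{\left(t \right)} = -4424 - - 30 \frac{1}{2 \cdot 1} = -4424 - - 30 \cdot \frac{1}{2} \cdot 1 = -4424 - \left(-30\right) \frac{1}{2} = -4424 - -15 = -4424 + 15 = -4409$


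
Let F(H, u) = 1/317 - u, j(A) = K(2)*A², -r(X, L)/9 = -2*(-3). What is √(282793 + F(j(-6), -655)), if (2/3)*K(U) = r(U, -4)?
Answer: √28483406389/317 ≈ 532.40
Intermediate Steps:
r(X, L) = -54 (r(X, L) = -(-18)*(-3) = -9*6 = -54)
K(U) = -81 (K(U) = (3/2)*(-54) = -81)
j(A) = -81*A²
F(H, u) = 1/317 - u
√(282793 + F(j(-6), -655)) = √(282793 + (1/317 - 1*(-655))) = √(282793 + (1/317 + 655)) = √(282793 + 207636/317) = √(89853017/317) = √28483406389/317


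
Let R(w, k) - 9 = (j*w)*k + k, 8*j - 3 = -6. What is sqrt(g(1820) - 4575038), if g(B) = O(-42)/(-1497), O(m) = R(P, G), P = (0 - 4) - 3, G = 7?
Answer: I*sqrt(164043222156822)/5988 ≈ 2138.9*I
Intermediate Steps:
j = -3/8 (j = 3/8 + (1/8)*(-6) = 3/8 - 3/4 = -3/8 ≈ -0.37500)
P = -7 (P = -4 - 3 = -7)
R(w, k) = 9 + k - 3*k*w/8 (R(w, k) = 9 + ((-3*w/8)*k + k) = 9 + (-3*k*w/8 + k) = 9 + (k - 3*k*w/8) = 9 + k - 3*k*w/8)
O(m) = 275/8 (O(m) = 9 + 7 - 3/8*7*(-7) = 9 + 7 + 147/8 = 275/8)
g(B) = -275/11976 (g(B) = (275/8)/(-1497) = (275/8)*(-1/1497) = -275/11976)
sqrt(g(1820) - 4575038) = sqrt(-275/11976 - 4575038) = sqrt(-54790655363/11976) = I*sqrt(164043222156822)/5988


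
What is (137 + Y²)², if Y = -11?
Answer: 66564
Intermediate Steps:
(137 + Y²)² = (137 + (-11)²)² = (137 + 121)² = 258² = 66564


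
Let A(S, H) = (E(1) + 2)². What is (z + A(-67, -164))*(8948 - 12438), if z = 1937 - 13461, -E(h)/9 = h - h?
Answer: 40204800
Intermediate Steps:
E(h) = 0 (E(h) = -9*(h - h) = -9*0 = 0)
A(S, H) = 4 (A(S, H) = (0 + 2)² = 2² = 4)
z = -11524
(z + A(-67, -164))*(8948 - 12438) = (-11524 + 4)*(8948 - 12438) = -11520*(-3490) = 40204800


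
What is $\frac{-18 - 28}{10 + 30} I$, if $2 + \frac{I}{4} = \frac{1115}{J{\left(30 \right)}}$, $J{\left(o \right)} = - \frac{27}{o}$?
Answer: $\frac{256864}{45} \approx 5708.1$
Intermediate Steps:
$I = - \frac{44672}{9}$ ($I = -8 + 4 \frac{1115}{\left(-27\right) \frac{1}{30}} = -8 + 4 \frac{1115}{- \frac{9}{10}} = -8 + 4 \cdot 1115 \left(- \frac{10}{9}\right) = -8 + 4 \left(- \frac{11150}{9}\right) = -8 - \frac{44600}{9} = - \frac{44672}{9} \approx -4963.6$)
$\frac{-18 - 28}{10 + 30} I = \frac{-18 - 28}{10 + 30} \left(- \frac{44672}{9}\right) = - \frac{46}{40} \left(- \frac{44672}{9}\right) = \left(-46\right) \frac{1}{40} \left(- \frac{44672}{9}\right) = \left(- \frac{23}{20}\right) \left(- \frac{44672}{9}\right) = \frac{256864}{45}$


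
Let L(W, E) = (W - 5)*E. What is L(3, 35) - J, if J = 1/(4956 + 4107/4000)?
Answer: -1387971490/19828107 ≈ -70.000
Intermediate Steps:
J = 4000/19828107 (J = 1/(4956 + 4107*(1/4000)) = 1/(4956 + 4107/4000) = 1/(19828107/4000) = 4000/19828107 ≈ 0.00020173)
L(W, E) = E*(-5 + W) (L(W, E) = (-5 + W)*E = E*(-5 + W))
L(3, 35) - J = 35*(-5 + 3) - 1*4000/19828107 = 35*(-2) - 4000/19828107 = -70 - 4000/19828107 = -1387971490/19828107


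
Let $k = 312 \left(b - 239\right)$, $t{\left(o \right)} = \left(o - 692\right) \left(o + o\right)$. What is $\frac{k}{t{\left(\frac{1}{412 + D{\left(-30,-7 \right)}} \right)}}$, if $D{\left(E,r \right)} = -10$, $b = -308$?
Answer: $\frac{13789992528}{278183} \approx 49572.0$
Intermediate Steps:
$t{\left(o \right)} = 2 o \left(-692 + o\right)$ ($t{\left(o \right)} = \left(-692 + o\right) 2 o = 2 o \left(-692 + o\right)$)
$k = -170664$ ($k = 312 \left(-308 - 239\right) = 312 \left(-547\right) = -170664$)
$\frac{k}{t{\left(\frac{1}{412 + D{\left(-30,-7 \right)}} \right)}} = - \frac{170664}{2 \frac{1}{412 - 10} \left(-692 + \frac{1}{412 - 10}\right)} = - \frac{170664}{2 \cdot \frac{1}{402} \left(-692 + \frac{1}{402}\right)} = - \frac{170664}{2 \cdot \frac{1}{402} \left(- \frac{278183}{402}\right)} = - \frac{170664}{- \frac{278183}{80802}} = \left(-170664\right) \left(- \frac{80802}{278183}\right) = \frac{13789992528}{278183}$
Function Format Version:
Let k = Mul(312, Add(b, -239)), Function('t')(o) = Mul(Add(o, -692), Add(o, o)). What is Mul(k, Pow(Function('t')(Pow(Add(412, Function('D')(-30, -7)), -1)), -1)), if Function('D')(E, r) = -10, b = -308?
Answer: Rational(13789992528, 278183) ≈ 49572.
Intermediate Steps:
Function('t')(o) = Mul(2, o, Add(-692, o)) (Function('t')(o) = Mul(Add(-692, o), Mul(2, o)) = Mul(2, o, Add(-692, o)))
k = -170664 (k = Mul(312, Add(-308, -239)) = Mul(312, -547) = -170664)
Mul(k, Pow(Function('t')(Pow(Add(412, Function('D')(-30, -7)), -1)), -1)) = Mul(-170664, Pow(Mul(2, Pow(Add(412, -10), -1), Add(-692, Pow(Add(412, -10), -1))), -1)) = Mul(-170664, Pow(Mul(2, Pow(402, -1), Add(-692, Pow(402, -1))), -1)) = Mul(-170664, Pow(Mul(2, Rational(1, 402), Add(-692, Rational(1, 402))), -1)) = Mul(-170664, Pow(Mul(2, Rational(1, 402), Rational(-278183, 402)), -1)) = Mul(-170664, Pow(Rational(-278183, 80802), -1)) = Mul(-170664, Rational(-80802, 278183)) = Rational(13789992528, 278183)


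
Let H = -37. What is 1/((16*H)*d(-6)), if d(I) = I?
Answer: 1/3552 ≈ 0.00028153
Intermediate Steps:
1/((16*H)*d(-6)) = 1/((16*(-37))*(-6)) = 1/(-592*(-6)) = 1/3552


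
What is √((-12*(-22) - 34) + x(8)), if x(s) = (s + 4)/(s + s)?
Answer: √923/2 ≈ 15.190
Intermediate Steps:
x(s) = (4 + s)/(2*s) (x(s) = (4 + s)/((2*s)) = (4 + s)*(1/(2*s)) = (4 + s)/(2*s))
√((-12*(-22) - 34) + x(8)) = √((-12*(-22) - 34) + (½)*(4 + 8)/8) = √((264 - 34) + (½)*(⅛)*12) = √(230 + ¾) = √(923/4) = √923/2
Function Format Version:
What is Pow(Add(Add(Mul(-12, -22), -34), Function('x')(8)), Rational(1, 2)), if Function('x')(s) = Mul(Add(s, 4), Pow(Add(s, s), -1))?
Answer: Mul(Rational(1, 2), Pow(923, Rational(1, 2))) ≈ 15.190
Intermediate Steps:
Function('x')(s) = Mul(Rational(1, 2), Pow(s, -1), Add(4, s)) (Function('x')(s) = Mul(Add(4, s), Pow(Mul(2, s), -1)) = Mul(Add(4, s), Mul(Rational(1, 2), Pow(s, -1))) = Mul(Rational(1, 2), Pow(s, -1), Add(4, s)))
Pow(Add(Add(Mul(-12, -22), -34), Function('x')(8)), Rational(1, 2)) = Pow(Add(Add(Mul(-12, -22), -34), Mul(Rational(1, 2), Pow(8, -1), Add(4, 8))), Rational(1, 2)) = Pow(Add(Add(264, -34), Mul(Rational(1, 2), Rational(1, 8), 12)), Rational(1, 2)) = Pow(Add(230, Rational(3, 4)), Rational(1, 2)) = Pow(Rational(923, 4), Rational(1, 2)) = Mul(Rational(1, 2), Pow(923, Rational(1, 2)))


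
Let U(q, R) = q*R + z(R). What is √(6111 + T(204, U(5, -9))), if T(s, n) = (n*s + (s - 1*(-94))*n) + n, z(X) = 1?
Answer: I*√16021 ≈ 126.57*I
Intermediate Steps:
U(q, R) = 1 + R*q (U(q, R) = q*R + 1 = R*q + 1 = 1 + R*q)
T(s, n) = n + n*s + n*(94 + s) (T(s, n) = (n*s + (s + 94)*n) + n = (n*s + (94 + s)*n) + n = (n*s + n*(94 + s)) + n = n + n*s + n*(94 + s))
√(6111 + T(204, U(5, -9))) = √(6111 + (1 - 9*5)*(95 + 2*204)) = √(6111 + (1 - 45)*(95 + 408)) = √(6111 - 44*503) = √(6111 - 22132) = √(-16021) = I*√16021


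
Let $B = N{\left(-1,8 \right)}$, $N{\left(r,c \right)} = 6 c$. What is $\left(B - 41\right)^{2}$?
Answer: $49$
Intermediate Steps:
$B = 48$ ($B = 6 \cdot 8 = 48$)
$\left(B - 41\right)^{2} = \left(48 - 41\right)^{2} = 7^{2} = 49$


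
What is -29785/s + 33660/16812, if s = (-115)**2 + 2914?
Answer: 1180370/7536913 ≈ 0.15661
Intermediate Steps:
s = 16139 (s = 13225 + 2914 = 16139)
-29785/s + 33660/16812 = -29785/16139 + 33660/16812 = -29785*1/16139 + 33660*(1/16812) = -29785/16139 + 935/467 = 1180370/7536913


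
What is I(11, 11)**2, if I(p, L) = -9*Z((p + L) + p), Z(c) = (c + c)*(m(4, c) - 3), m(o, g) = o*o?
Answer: 59629284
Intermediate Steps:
m(o, g) = o**2
Z(c) = 26*c (Z(c) = (c + c)*(4**2 - 3) = (2*c)*(16 - 3) = (2*c)*13 = 26*c)
I(p, L) = -468*p - 234*L (I(p, L) = -234*((p + L) + p) = -234*((L + p) + p) = -234*(L + 2*p) = -9*(26*L + 52*p) = -468*p - 234*L)
I(11, 11)**2 = (-468*11 - 234*11)**2 = (-5148 - 2574)**2 = (-7722)**2 = 59629284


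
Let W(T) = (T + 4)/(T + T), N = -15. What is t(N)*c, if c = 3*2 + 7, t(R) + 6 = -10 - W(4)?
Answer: -221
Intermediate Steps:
W(T) = (4 + T)/(2*T) (W(T) = (4 + T)/((2*T)) = (4 + T)*(1/(2*T)) = (4 + T)/(2*T))
t(R) = -17 (t(R) = -6 + (-10 - (4 + 4)/(2*4)) = -6 + (-10 - 8/(2*4)) = -6 + (-10 - 1*1) = -6 + (-10 - 1) = -6 - 11 = -17)
c = 13 (c = 6 + 7 = 13)
t(N)*c = -17*13 = -221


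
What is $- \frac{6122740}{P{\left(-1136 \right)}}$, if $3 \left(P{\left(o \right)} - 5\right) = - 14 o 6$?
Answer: $- \frac{6122740}{31813} \approx -192.46$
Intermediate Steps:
$P{\left(o \right)} = 5 - 28 o$ ($P{\left(o \right)} = 5 + \frac{- 14 o 6}{3} = 5 + \frac{\left(-84\right) o}{3} = 5 - 28 o$)
$- \frac{6122740}{P{\left(-1136 \right)}} = - \frac{6122740}{5 - -31808} = - \frac{6122740}{5 + 31808} = - \frac{6122740}{31813}$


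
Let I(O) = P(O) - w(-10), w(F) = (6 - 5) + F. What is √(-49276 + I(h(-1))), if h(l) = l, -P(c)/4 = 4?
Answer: I*√49283 ≈ 222.0*I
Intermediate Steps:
P(c) = -16 (P(c) = -4*4 = -16)
w(F) = 1 + F
I(O) = -7 (I(O) = -16 - (1 - 10) = -16 - 1*(-9) = -16 + 9 = -7)
√(-49276 + I(h(-1))) = √(-49276 - 7) = √(-49283) = I*√49283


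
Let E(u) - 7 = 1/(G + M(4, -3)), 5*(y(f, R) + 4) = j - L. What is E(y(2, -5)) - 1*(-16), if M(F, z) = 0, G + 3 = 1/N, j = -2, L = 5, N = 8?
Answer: 521/23 ≈ 22.652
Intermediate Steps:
G = -23/8 (G = -3 + 1/8 = -3 + ⅛ = -23/8 ≈ -2.8750)
y(f, R) = -27/5 (y(f, R) = -4 + (-2 - 1*5)/5 = -4 + (-2 - 5)/5 = -4 + (⅕)*(-7) = -4 - 7/5 = -27/5)
E(u) = 153/23 (E(u) = 7 + 1/(-23/8 + 0) = 7 + 1/(-23/8) = 7 - 8/23 = 153/23)
E(y(2, -5)) - 1*(-16) = 153/23 - 1*(-16) = 153/23 + 16 = 521/23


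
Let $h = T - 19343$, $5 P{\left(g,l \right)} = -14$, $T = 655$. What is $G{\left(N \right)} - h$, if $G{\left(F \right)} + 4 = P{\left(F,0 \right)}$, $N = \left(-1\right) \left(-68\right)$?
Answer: $\frac{93406}{5} \approx 18681.0$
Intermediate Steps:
$P{\left(g,l \right)} = - \frac{14}{5}$ ($P{\left(g,l \right)} = \frac{1}{5} \left(-14\right) = - \frac{14}{5}$)
$N = 68$
$G{\left(F \right)} = - \frac{34}{5}$ ($G{\left(F \right)} = -4 - \frac{14}{5} = - \frac{34}{5}$)
$h = -18688$ ($h = 655 - 19343 = -18688$)
$G{\left(N \right)} - h = - \frac{34}{5} - -18688 = - \frac{34}{5} + 18688 = \frac{93406}{5}$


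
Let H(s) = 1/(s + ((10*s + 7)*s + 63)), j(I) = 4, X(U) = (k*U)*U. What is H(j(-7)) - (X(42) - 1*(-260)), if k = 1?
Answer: -516119/255 ≈ -2024.0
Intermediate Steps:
X(U) = U² (X(U) = (1*U)*U = U*U = U²)
H(s) = 1/(63 + s + s*(7 + 10*s)) (H(s) = 1/(s + ((7 + 10*s)*s + 63)) = 1/(s + (s*(7 + 10*s) + 63)) = 1/(s + (63 + s*(7 + 10*s))) = 1/(63 + s + s*(7 + 10*s)))
H(j(-7)) - (X(42) - 1*(-260)) = 1/(63 + 8*4 + 10*4²) - (42² - 1*(-260)) = 1/(63 + 32 + 10*16) - (1764 + 260) = 1/(63 + 32 + 160) - 1*2024 = 1/255 - 2024 = -516119/255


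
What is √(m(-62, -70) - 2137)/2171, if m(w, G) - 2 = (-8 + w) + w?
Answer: I*√2267/2171 ≈ 0.021931*I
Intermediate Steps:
m(w, G) = -6 + 2*w (m(w, G) = 2 + ((-8 + w) + w) = 2 + (-8 + 2*w) = -6 + 2*w)
√(m(-62, -70) - 2137)/2171 = √((-6 + 2*(-62)) - 2137)/2171 = √((-6 - 124) - 2137)*(1/2171) = √(-130 - 2137)*(1/2171) = √(-2267)*(1/2171) = (I*√2267)*(1/2171) = I*√2267/2171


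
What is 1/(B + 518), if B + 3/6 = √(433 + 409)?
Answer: 2070/1067857 - 4*√842/1067857 ≈ 0.0018298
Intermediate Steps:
B = -½ + √842 (B = -½ + √(433 + 409) = -½ + √842 ≈ 28.517)
1/(B + 518) = 1/((-½ + √842) + 518) = 1/(1035/2 + √842)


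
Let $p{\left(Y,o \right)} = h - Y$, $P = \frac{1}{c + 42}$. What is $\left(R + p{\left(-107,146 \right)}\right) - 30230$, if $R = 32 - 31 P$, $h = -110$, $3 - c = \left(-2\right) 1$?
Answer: $- \frac{1419478}{47} \approx -30202.0$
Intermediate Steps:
$c = 5$ ($c = 3 - \left(-2\right) 1 = 3 - -2 = 3 + 2 = 5$)
$P = \frac{1}{47}$ ($P = \frac{1}{5 + 42} = \frac{1}{47} \approx 0.021277$)
$R = \frac{1473}{47}$ ($R = 32 - \frac{31}{47} = \frac{1473}{47} \approx 31.34$)
$p{\left(Y,o \right)} = -110 - Y$
$\left(R + p{\left(-107,146 \right)}\right) - 30230 = \left(\frac{1473}{47} - 3\right) - 30230 = \frac{1332}{47} - 30230 = - \frac{1419478}{47}$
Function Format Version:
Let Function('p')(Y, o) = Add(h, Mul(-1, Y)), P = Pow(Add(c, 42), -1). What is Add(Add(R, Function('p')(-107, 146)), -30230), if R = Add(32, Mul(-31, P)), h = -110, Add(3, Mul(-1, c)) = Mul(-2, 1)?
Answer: Rational(-1419478, 47) ≈ -30202.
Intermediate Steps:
c = 5 (c = Add(3, Mul(-1, Mul(-2, 1))) = Add(3, Mul(-1, -2)) = Add(3, 2) = 5)
P = Rational(1, 47) (P = Pow(Add(5, 42), -1) = Pow(47, -1) = Rational(1, 47) ≈ 0.021277)
R = Rational(1473, 47) (R = Add(32, Mul(-31, Rational(1, 47))) = Add(32, Rational(-31, 47)) = Rational(1473, 47) ≈ 31.340)
Function('p')(Y, o) = Add(-110, Mul(-1, Y))
Add(Add(R, Function('p')(-107, 146)), -30230) = Add(Add(Rational(1473, 47), Add(-110, Mul(-1, -107))), -30230) = Add(Add(Rational(1473, 47), Add(-110, 107)), -30230) = Add(Add(Rational(1473, 47), -3), -30230) = Add(Rational(1332, 47), -30230) = Rational(-1419478, 47)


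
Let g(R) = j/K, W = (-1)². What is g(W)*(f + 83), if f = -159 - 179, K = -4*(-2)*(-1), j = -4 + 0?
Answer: -255/2 ≈ -127.50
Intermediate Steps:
j = -4
K = -8 (K = 8*(-1) = -8)
W = 1
f = -338
g(R) = ½ (g(R) = -4/(-8) = -4*(-⅛) = ½)
g(W)*(f + 83) = (-338 + 83)/2 = (½)*(-255) = -255/2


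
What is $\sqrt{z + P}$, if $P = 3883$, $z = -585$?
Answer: $\sqrt{3298} \approx 57.428$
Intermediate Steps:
$\sqrt{z + P} = \sqrt{-585 + 3883} = \sqrt{3298}$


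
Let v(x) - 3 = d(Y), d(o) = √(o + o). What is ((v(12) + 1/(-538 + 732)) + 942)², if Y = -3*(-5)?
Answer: 33611384641/37636 + 183331*√30/97 ≈ 9.0342e+5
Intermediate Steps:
Y = 15
d(o) = √2*√o (d(o) = √(2*o) = √2*√o)
v(x) = 3 + √30 (v(x) = 3 + √2*√15 = 3 + √30)
((v(12) + 1/(-538 + 732)) + 942)² = (((3 + √30) + 1/(-538 + 732)) + 942)² = (((3 + √30) + 1/194) + 942)² = ((583/194 + √30) + 942)² = (183331/194 + √30)²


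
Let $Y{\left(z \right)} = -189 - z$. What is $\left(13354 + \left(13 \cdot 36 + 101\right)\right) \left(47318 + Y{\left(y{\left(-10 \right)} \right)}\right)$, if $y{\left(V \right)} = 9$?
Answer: $656051760$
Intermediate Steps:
$\left(13354 + \left(13 \cdot 36 + 101\right)\right) \left(47318 + Y{\left(y{\left(-10 \right)} \right)}\right) = \left(13354 + \left(13 \cdot 36 + 101\right)\right) \left(47318 - 198\right) = \left(13354 + \left(468 + 101\right)\right) \left(47318 - 198\right) = \left(13354 + 569\right) \left(47318 - 198\right) = 13923 \cdot 47120 = 656051760$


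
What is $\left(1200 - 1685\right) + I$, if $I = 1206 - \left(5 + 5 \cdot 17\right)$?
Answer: $631$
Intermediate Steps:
$I = 1116$ ($I = 1206 - \left(5 + 85\right) = 1206 - 90 = 1116$)
$\left(1200 - 1685\right) + I = \left(1200 - 1685\right) + 1116 = -485 + 1116 = 631$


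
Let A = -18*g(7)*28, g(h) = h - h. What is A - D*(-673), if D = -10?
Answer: -6730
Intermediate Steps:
g(h) = 0
A = 0 (A = -18*0*28 = 0*28 = 0)
A - D*(-673) = 0 - (-10)*(-673) = 0 - 1*6730 = 0 - 6730 = -6730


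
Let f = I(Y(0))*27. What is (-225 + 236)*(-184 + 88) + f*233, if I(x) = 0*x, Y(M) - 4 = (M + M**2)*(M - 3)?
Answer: -1056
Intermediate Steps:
Y(M) = 4 + (-3 + M)*(M + M**2) (Y(M) = 4 + (M + M**2)*(M - 3) = 4 + (M + M**2)*(-3 + M) = 4 + (-3 + M)*(M + M**2))
I(x) = 0
f = 0 (f = 0*27 = 0)
(-225 + 236)*(-184 + 88) + f*233 = (-225 + 236)*(-184 + 88) + 0*233 = 11*(-96) + 0 = -1056 + 0 = -1056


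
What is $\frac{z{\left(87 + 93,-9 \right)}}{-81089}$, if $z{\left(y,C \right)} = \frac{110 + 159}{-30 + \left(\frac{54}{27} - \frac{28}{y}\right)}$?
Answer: $\frac{12105}{102739763} \approx 0.00011782$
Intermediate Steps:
$z{\left(y,C \right)} = \frac{269}{-28 - \frac{28}{y}}$ ($z{\left(y,C \right)} = \frac{269}{-30 + \left(54 \cdot \frac{1}{27} - \frac{28}{y}\right)} = \frac{269}{-30 + \left(2 - \frac{28}{y}\right)} = \frac{269}{-28 - \frac{28}{y}}$)
$\frac{z{\left(87 + 93,-9 \right)}}{-81089} = \frac{\left(-269\right) \left(87 + 93\right) \frac{1}{28 + 28 \left(87 + 93\right)}}{-81089} = \left(-269\right) 180 \frac{1}{28 + 28 \cdot 180} \left(- \frac{1}{81089}\right) = \left(-269\right) 180 \frac{1}{28 + 5040} \left(- \frac{1}{81089}\right) = \left(-269\right) 180 \cdot \frac{1}{5068} \left(- \frac{1}{81089}\right) = \left(- \frac{12105}{1267}\right) \left(- \frac{1}{81089}\right) = \frac{12105}{102739763}$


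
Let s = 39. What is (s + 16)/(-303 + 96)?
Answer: -55/207 ≈ -0.26570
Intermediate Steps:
(s + 16)/(-303 + 96) = (39 + 16)/(-303 + 96) = 55/(-207) = 55*(-1/207) = -55/207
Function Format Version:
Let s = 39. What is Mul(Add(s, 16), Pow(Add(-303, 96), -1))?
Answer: Rational(-55, 207) ≈ -0.26570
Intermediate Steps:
Mul(Add(s, 16), Pow(Add(-303, 96), -1)) = Mul(Add(39, 16), Pow(Add(-303, 96), -1)) = Mul(55, Pow(-207, -1)) = Mul(55, Rational(-1, 207)) = Rational(-55, 207)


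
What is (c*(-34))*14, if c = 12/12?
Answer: -476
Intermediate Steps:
c = 1 (c = 12*(1/12) = 1)
(c*(-34))*14 = (1*(-34))*14 = -34*14 = -476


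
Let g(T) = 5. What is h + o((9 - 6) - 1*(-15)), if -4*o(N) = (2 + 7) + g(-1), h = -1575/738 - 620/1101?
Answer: -279751/45141 ≈ -6.1973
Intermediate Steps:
h = -243515/90282 (h = -1575*1/738 - 620*1/1101 = -175/82 - 620/1101 = -243515/90282 ≈ -2.6973)
o(N) = -7/2 (o(N) = -((2 + 7) + 5)/4 = -(9 + 5)/4 = -¼*14 = -7/2)
h + o((9 - 6) - 1*(-15)) = -243515/90282 - 7/2 = -279751/45141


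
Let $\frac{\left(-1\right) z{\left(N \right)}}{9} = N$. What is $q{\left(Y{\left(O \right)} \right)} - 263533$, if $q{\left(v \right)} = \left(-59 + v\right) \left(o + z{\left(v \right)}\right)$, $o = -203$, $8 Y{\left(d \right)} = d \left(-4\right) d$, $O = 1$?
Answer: $- \frac{1006889}{4} \approx -2.5172 \cdot 10^{5}$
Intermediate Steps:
$z{\left(N \right)} = - 9 N$
$Y{\left(d \right)} = - \frac{d^{2}}{2}$ ($Y{\left(d \right)} = \frac{d \left(-4\right) d}{8} = \frac{- 4 d d}{8} = \frac{\left(-4\right) d^{2}}{8} = - \frac{d^{2}}{2}$)
$q{\left(v \right)} = \left(-203 - 9 v\right) \left(-59 + v\right)$ ($q{\left(v \right)} = \left(-59 + v\right) \left(-203 - 9 v\right) = \left(-203 - 9 v\right) \left(-59 + v\right)$)
$q{\left(Y{\left(O \right)} \right)} - 263533 = \left(11977 - 9 \left(- \frac{1^{2}}{2}\right)^{2} + 328 \left(- \frac{1^{2}}{2}\right)\right) - 263533 = \left(11977 - 9 \left(\left(- \frac{1}{2}\right) 1\right)^{2} + 328 \left(\left(- \frac{1}{2}\right) 1\right)\right) - 263533 = \left(11977 - 9 \left(- \frac{1}{2}\right)^{2} + 328 \left(- \frac{1}{2}\right)\right) - 263533 = \left(11977 - \frac{9}{4} - 164\right) - 263533 = \frac{47243}{4} - 263533 = - \frac{1006889}{4}$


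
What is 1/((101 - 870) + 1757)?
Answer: 1/988 ≈ 0.0010121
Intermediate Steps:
1/((101 - 870) + 1757) = 1/(-769 + 1757) = 1/988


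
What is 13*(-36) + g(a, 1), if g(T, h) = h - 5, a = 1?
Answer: -472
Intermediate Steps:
g(T, h) = -5 + h
13*(-36) + g(a, 1) = 13*(-36) + (-5 + 1) = -468 - 4 = -472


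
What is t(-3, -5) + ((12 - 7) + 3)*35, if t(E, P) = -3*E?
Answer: 289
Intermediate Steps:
t(-3, -5) + ((12 - 7) + 3)*35 = -3*(-3) + ((12 - 7) + 3)*35 = 9 + (5 + 3)*35 = 9 + 8*35 = 9 + 280 = 289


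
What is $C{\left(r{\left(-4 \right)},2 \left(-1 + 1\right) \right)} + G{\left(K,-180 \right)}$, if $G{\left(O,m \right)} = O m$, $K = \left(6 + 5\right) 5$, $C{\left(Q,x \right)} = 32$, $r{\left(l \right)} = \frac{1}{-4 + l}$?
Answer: $-9868$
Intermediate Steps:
$K = 55$ ($K = 11 \cdot 5 = 55$)
$C{\left(r{\left(-4 \right)},2 \left(-1 + 1\right) \right)} + G{\left(K,-180 \right)} = 32 + 55 \left(-180\right) = 32 - 9900 = -9868$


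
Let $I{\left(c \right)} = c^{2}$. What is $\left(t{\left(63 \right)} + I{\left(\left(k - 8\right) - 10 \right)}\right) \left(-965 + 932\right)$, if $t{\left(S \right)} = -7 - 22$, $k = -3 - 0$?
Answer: $-13596$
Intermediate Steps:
$k = -3$ ($k = -3 + 0 = -3$)
$t{\left(S \right)} = -29$
$\left(t{\left(63 \right)} + I{\left(\left(k - 8\right) - 10 \right)}\right) \left(-965 + 932\right) = \left(-29 + \left(\left(-3 - 8\right) - 10\right)^{2}\right) \left(-965 + 932\right) = \left(-29 + \left(-11 - 10\right)^{2}\right) \left(-33\right) = \left(-29 + \left(-21\right)^{2}\right) \left(-33\right) = \left(-29 + 441\right) \left(-33\right) = 412 \left(-33\right) = -13596$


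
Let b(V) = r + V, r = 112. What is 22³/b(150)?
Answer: 5324/131 ≈ 40.641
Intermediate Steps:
b(V) = 112 + V
22³/b(150) = 22³/(112 + 150) = 10648/262 = 10648*(1/262) = 5324/131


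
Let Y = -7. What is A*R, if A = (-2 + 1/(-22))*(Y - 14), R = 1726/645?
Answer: 54369/473 ≈ 114.95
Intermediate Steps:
R = 1726/645 (R = 1726*(1/645) = 1726/645 ≈ 2.6760)
A = 945/22 (A = (-2 + 1/(-22))*(-7 - 14) = (-2 - 1/22)*(-21) = -45/22*(-21) = 945/22 ≈ 42.955)
A*R = (945/22)*(1726/645) = 54369/473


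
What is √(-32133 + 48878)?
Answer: √16745 ≈ 129.40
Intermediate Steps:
√(-32133 + 48878) = √16745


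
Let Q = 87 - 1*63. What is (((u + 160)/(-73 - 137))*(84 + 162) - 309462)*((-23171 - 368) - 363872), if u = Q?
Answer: 4199037029454/35 ≈ 1.1997e+11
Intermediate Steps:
Q = 24 (Q = 87 - 63 = 24)
u = 24
(((u + 160)/(-73 - 137))*(84 + 162) - 309462)*((-23171 - 368) - 363872) = (((24 + 160)/(-73 - 137))*(84 + 162) - 309462)*((-23171 - 368) - 363872) = ((184/(-210))*246 - 309462)*(-23539 - 363872) = ((184*(-1/210))*246 - 309462)*(-387411) = (-92/105*246 - 309462)*(-387411) = (-7544/35 - 309462)*(-387411) = -10838714/35*(-387411) = 4199037029454/35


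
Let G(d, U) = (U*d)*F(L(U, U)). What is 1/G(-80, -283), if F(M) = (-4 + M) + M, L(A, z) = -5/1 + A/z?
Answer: -1/271680 ≈ -3.6808e-6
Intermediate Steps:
L(A, z) = -5 + A/z (L(A, z) = -5*1 + A/z = -5 + A/z)
F(M) = -4 + 2*M
G(d, U) = -12*U*d (G(d, U) = (U*d)*(-4 + 2*(-5 + U/U)) = (U*d)*(-4 + 2*(-5 + 1)) = (U*d)*(-4 + 2*(-4)) = (U*d)*(-4 - 8) = (U*d)*(-12) = -12*U*d)
1/G(-80, -283) = 1/(-12*(-283)*(-80)) = 1/(-271680) = -1/271680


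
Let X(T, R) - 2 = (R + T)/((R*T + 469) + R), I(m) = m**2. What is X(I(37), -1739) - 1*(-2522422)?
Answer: 6008315593834/2381961 ≈ 2.5224e+6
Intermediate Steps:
X(T, R) = 2 + (R + T)/(469 + R + R*T) (X(T, R) = 2 + (R + T)/((R*T + 469) + R) = 2 + (R + T)/((469 + R*T) + R) = 2 + (R + T)/(469 + R + R*T))
X(I(37), -1739) - 1*(-2522422) = (938 + 37**2 + 3*(-1739) + 2*(-1739)*37**2)/(469 - 1739 - 1739*37**2) - 1*(-2522422) = (938 + 1369 - 5217 + 2*(-1739)*1369)/(469 - 1739 - 1739*1369) + 2522422 = (938 + 1369 - 5217 - 4761382)/(469 - 1739 - 2380691) + 2522422 = -4764292/(-2381961) + 2522422 = -1/2381961*(-4764292) + 2522422 = 4764292/2381961 + 2522422 = 6008315593834/2381961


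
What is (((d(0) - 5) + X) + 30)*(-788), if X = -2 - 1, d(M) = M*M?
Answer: -17336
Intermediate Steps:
d(M) = M²
X = -3
(((d(0) - 5) + X) + 30)*(-788) = (((0² - 5) - 3) + 30)*(-788) = (((0 - 5) - 3) + 30)*(-788) = ((-5 - 3) + 30)*(-788) = (-8 + 30)*(-788) = 22*(-788) = -17336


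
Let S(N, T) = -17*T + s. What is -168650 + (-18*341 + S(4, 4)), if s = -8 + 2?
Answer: -174862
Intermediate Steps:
s = -6
S(N, T) = -6 - 17*T (S(N, T) = -17*T - 6 = -6 - 17*T)
-168650 + (-18*341 + S(4, 4)) = -168650 + (-18*341 + (-6 - 17*4)) = -168650 + (-6138 + (-6 - 68)) = -168650 + (-6138 - 74) = -168650 - 6212 = -174862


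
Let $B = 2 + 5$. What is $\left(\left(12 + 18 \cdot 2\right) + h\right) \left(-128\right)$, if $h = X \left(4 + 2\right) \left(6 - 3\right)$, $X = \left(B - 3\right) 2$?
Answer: $-24576$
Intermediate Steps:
$B = 7$
$X = 8$ ($X = \left(7 - 3\right) 2 = 4 \cdot 2 = 8$)
$h = 144$ ($h = 8 \left(4 + 2\right) \left(6 - 3\right) = 8 \cdot 6 \cdot 3 = 8 \cdot 18 = 144$)
$\left(\left(12 + 18 \cdot 2\right) + h\right) \left(-128\right) = \left(\left(12 + 18 \cdot 2\right) + 144\right) \left(-128\right) = \left(\left(12 + 36\right) + 144\right) \left(-128\right) = \left(48 + 144\right) \left(-128\right) = 192 \left(-128\right) = -24576$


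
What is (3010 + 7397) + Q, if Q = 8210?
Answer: 18617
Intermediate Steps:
(3010 + 7397) + Q = (3010 + 7397) + 8210 = 10407 + 8210 = 18617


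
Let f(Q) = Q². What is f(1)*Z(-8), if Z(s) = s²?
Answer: 64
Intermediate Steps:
f(1)*Z(-8) = 1²*(-8)² = 1*64 = 64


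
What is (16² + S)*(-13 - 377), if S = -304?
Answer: 18720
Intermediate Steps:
(16² + S)*(-13 - 377) = (16² - 304)*(-13 - 377) = (256 - 304)*(-390) = -48*(-390) = 18720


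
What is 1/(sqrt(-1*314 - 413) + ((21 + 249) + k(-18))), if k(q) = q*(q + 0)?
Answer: 594/353563 - I*sqrt(727)/353563 ≈ 0.00168 - 7.6261e-5*I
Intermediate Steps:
k(q) = q**2 (k(q) = q*q = q**2)
1/(sqrt(-1*314 - 413) + ((21 + 249) + k(-18))) = 1/(sqrt(-1*314 - 413) + ((21 + 249) + (-18)**2)) = 1/(sqrt(-314 - 413) + (270 + 324)) = 1/(sqrt(-727) + 594) = 1/(I*sqrt(727) + 594) = 1/(594 + I*sqrt(727))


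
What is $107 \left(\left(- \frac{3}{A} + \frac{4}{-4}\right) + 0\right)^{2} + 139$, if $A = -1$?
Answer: $567$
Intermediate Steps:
$107 \left(\left(- \frac{3}{A} + \frac{4}{-4}\right) + 0\right)^{2} + 139 = 107 \left(\left(- \frac{3}{-1} + \frac{4}{-4}\right) + 0\right)^{2} + 139 = 107 \left(\left(\left(-3\right) \left(-1\right) + 4 \left(- \frac{1}{4}\right)\right) + 0\right)^{2} + 139 = 107 \left(\left(3 - 1\right) + 0\right)^{2} + 139 = 107 \left(2 + 0\right)^{2} + 139 = 107 \cdot 2^{2} + 139 = 107 \cdot 4 + 139 = 428 + 139 = 567$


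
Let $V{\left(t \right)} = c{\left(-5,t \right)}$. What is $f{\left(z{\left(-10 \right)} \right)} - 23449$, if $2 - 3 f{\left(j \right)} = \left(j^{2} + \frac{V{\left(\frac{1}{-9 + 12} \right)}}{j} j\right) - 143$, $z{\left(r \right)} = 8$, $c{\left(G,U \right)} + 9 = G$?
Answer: $- \frac{70252}{3} \approx -23417.0$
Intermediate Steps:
$c{\left(G,U \right)} = -9 + G$
$V{\left(t \right)} = -14$ ($V{\left(t \right)} = -9 - 5 = -14$)
$f{\left(j \right)} = 53 - \frac{j^{2}}{3}$ ($f{\left(j \right)} = \frac{2}{3} - \frac{\left(j^{2} + - \frac{14}{j} j\right) - 143}{3} = \frac{2}{3} - \frac{\left(j^{2} - 14\right) - 143}{3} = \frac{2}{3} - \frac{\left(-14 + j^{2}\right) - 143}{3} = \frac{2}{3} - \frac{-157 + j^{2}}{3} = \frac{2}{3} - \left(- \frac{157}{3} + \frac{j^{2}}{3}\right) = 53 - \frac{j^{2}}{3}$)
$f{\left(z{\left(-10 \right)} \right)} - 23449 = \left(53 - \frac{8^{2}}{3}\right) - 23449 = \left(53 - \frac{64}{3}\right) - 23449 = \frac{95}{3} - 23449 = - \frac{70252}{3}$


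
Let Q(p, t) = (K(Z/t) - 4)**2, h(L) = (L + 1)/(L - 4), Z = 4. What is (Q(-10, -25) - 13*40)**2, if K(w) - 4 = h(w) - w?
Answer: 12356547511958758161/45697600000000 ≈ 2.7040e+5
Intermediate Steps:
h(L) = (1 + L)/(-4 + L)
K(w) = 4 - w + (1 + w)/(-4 + w) (K(w) = 4 + ((1 + w)/(-4 + w) - w) = 4 + (-w + (1 + w)/(-4 + w)) = 4 - w + (1 + w)/(-4 + w))
Q(p, t) = (-4 + (1 - (4 - 4/t)**2 + 4/t)/(-4 + 4/t))**2 (Q(p, t) = ((1 + 4/t - (4 - 4/t)**2)/(-4 + 4/t) - 4)**2 = ((1 - (4 - 4/t)**2 + 4/t)/(-4 + 4/t) - 4)**2 = (-4 + (1 - (4 - 4/t)**2 + 4/t)/(-4 + 4/t))**2)
(Q(-10, -25) - 13*40)**2 = ((1/16)*(-16 + (-25)**2 + 20*(-25))**2/((-25)**2*(-1 - 25)**2) - 13*40)**2 = ((1/16)*(1/625)*(-16 + 625 - 500)**2/(-26)**2 - 520)**2 = ((1/16)*(1/625)*(1/676)*109**2 - 520)**2 = ((1/16)*(1/625)*(1/676)*11881 - 520)**2 = (11881/6760000 - 520)**2 = (-3515188119/6760000)**2 = 12356547511958758161/45697600000000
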